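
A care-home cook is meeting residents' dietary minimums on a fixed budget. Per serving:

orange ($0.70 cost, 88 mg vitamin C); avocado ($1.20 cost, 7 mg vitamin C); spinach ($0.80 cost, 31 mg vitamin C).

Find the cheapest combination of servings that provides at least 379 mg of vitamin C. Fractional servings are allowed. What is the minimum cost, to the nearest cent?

$3.01

Cost per mg of vitamin C: orange $0.0080, spinach $0.0258, avocado $0.1714.
With no serving limits, use only orange: 379 mg / 88 mg = 4.307 servings × $0.70 = $3.01.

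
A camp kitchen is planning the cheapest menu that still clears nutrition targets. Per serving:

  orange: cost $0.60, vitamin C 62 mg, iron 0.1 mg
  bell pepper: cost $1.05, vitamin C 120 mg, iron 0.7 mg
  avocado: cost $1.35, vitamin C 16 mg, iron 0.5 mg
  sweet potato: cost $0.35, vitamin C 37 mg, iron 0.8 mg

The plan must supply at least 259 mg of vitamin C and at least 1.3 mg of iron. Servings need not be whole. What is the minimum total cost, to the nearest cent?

Check every corner: each single food scaled to meet both minima, and each pair solved so both constraints bind.
orange only: max(259/62, 1.3/0.1) = 13 servings → $7.80.
bell pepper only: max(259/120, 1.3/0.7) = 2.158 servings → $2.27.
avocado only: max(259/16, 1.3/0.5) = 16.19 servings → $21.85.
sweet potato only: max(259/37, 1.3/0.8) = 7 servings → $2.45.
orange + bell pepper with both tight: 0.8057 servings and 1.742 servings → $2.31.
orange + avocado with both tight: 3.697 servings and 1.861 servings → $4.73.
orange + sweet potato with both tight: 3.466 servings and 1.192 servings → $2.50.
bell pepper + avocado: intersection lies outside the first quadrant.
bell pepper + sweet potato: the both-tight solution has a negative serving — not a feasible corner.
avocado + sweet potato with both targets exact would need a negative amount; discard.
So the least-cost plan costs $2.27.

$2.27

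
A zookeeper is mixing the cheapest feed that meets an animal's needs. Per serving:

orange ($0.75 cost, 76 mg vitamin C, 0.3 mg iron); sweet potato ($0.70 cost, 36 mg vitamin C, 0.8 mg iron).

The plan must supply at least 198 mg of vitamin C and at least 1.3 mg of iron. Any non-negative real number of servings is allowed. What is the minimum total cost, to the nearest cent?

Compare the cost at each extreme point of the feasible region.
orange only: max(198/76, 1.3/0.3) = 4.333 servings → $3.25.
sweet potato only: max(198/36, 1.3/0.8) = 5.5 servings → $3.85.
orange + sweet potato with both tight: 2.232 servings and 0.788 servings → $2.23.
The minimum over all feasible corners is $2.23.

$2.23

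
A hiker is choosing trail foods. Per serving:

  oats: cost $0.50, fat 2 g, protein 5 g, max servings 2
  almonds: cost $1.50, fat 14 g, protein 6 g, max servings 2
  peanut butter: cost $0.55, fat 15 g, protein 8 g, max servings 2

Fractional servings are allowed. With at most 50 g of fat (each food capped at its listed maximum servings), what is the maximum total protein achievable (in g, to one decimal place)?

32.9 g

Protein per g fat: oats 2.5, peanut butter 0.5333, almonds 0.4286.
Take 2 servings of oats: uses 4 g fat, +10.0 g protein (running total 10.0 g).
Take 2 servings of peanut butter: uses 30 g fat, +16.0 g protein (running total 26.0 g).
Take 1.143 servings of almonds: uses 16 g fat, +6.9 g protein (running total 32.9 g).
Greedy by best ratio exhausts the fat allowance optimally: 32.9 g.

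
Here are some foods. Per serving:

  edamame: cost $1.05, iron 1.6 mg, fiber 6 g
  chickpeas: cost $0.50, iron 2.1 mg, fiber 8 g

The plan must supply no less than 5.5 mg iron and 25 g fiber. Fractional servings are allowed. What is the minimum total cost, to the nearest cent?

$1.56

The cheapest plan sits at a corner of the feasible region — with two constraints it uses at most two foods.
edamame only: max(5.5/1.6, 25/6) = 4.167 servings → $4.38.
chickpeas only: max(5.5/2.1, 25/8) = 3.125 servings → $1.56.
edamame + chickpeas: the both-tight solution has a negative serving — not a feasible corner.
So the least-cost plan costs $1.56.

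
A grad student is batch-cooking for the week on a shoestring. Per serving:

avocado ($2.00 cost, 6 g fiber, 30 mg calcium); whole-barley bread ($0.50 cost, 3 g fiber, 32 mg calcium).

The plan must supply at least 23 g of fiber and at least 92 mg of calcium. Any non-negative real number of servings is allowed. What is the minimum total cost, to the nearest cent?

$3.83

An LP optimum is at a vertex; with two nutrient constraints at most two foods are used. Check each candidate.
avocado only: max(23/6, 92/30) = 3.833 servings → $7.67.
whole-barley bread only: max(23/3, 92/32) = 7.667 servings → $3.83.
avocado + whole-barley bread: intersection lies outside the first quadrant.
Cheapest feasible corner: $3.83.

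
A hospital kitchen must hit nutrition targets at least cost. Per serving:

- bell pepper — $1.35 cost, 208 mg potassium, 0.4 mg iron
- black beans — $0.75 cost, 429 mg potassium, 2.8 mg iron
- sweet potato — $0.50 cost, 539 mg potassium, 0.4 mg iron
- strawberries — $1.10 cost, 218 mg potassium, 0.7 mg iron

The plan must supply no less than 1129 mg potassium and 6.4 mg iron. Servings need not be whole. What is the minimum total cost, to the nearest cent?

bell pepper only: max(1129/208, 6.4/0.4) = 16 servings → $21.60.
black beans only: max(1129/429, 6.4/2.8) = 2.632 servings → $1.97.
sweet potato only: max(1129/539, 6.4/0.4) = 16 servings → $8.00.
strawberries only: max(1129/218, 6.4/0.7) = 9.143 servings → $10.06.
bell pepper + black beans with both tight: 1.012 servings and 2.141 servings → $2.97.
bell pepper + sweet potato with both targets exact would need a negative amount; discard.
bell pepper + strawberries with both targets exact would need a negative amount; discard.
black beans + sweet potato with both tight: 2.241 servings and 0.3107 servings → $1.84.
black beans + strawberries with both tight: 1.951 servings and 1.34 servings → $2.94.
sweet potato + strawberries: the both-tight solution has a negative serving — not a feasible corner.
So the least-cost plan costs $1.84.

$1.84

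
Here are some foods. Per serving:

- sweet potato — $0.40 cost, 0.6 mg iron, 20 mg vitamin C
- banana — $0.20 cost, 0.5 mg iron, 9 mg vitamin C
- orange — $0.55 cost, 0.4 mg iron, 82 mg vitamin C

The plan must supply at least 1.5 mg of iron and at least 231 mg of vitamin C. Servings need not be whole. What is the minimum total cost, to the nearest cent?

$1.66

This is a tiny linear program; its minimum lies at a vertex of the feasible set. List the vertices and price them.
sweet potato only: max(1.5/0.6, 231/20) = 11.55 servings → $4.62.
banana only: max(1.5/0.5, 231/9) = 25.67 servings → $5.13.
orange only: max(1.5/0.4, 231/82) = 3.75 servings → $2.06.
sweet potato + banana: intersection lies outside the first quadrant.
sweet potato + orange with both tight: 0.7427 servings and 2.636 servings → $1.75.
banana + orange with both tight: 0.8182 servings and 2.727 servings → $1.66.
Cheapest feasible corner: $1.66.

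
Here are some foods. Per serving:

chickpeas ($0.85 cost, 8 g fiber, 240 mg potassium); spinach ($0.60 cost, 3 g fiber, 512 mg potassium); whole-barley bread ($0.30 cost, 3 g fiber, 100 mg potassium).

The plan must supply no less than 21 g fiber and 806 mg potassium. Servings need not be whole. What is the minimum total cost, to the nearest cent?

An LP optimum is at a vertex; with two nutrient constraints at most two foods are used. Check each candidate.
chickpeas only: max(21/8, 806/240) = 3.358 servings → $2.85.
spinach only: max(21/3, 806/512) = 7 servings → $4.20.
whole-barley bread only: max(21/3, 806/100) = 8.06 servings → $2.42.
chickpeas + spinach with both tight: 2.469 servings and 0.4171 servings → $2.35.
chickpeas + whole-barley bread: the both-tight solution has a negative serving — not a feasible corner.
spinach + whole-barley bread with both tight: 0.2573 servings and 6.743 servings → $2.18.
The minimum over all feasible corners is $2.18.

$2.18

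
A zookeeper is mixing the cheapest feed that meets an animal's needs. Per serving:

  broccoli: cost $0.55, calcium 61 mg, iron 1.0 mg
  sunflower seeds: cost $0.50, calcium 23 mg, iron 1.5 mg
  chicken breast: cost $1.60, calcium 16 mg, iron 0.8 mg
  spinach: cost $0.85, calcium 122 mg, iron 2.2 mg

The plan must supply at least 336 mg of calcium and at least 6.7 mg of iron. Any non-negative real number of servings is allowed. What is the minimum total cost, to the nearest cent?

broccoli only: max(336/61, 6.7/1.0) = 6.7 servings → $3.69.
sunflower seeds only: max(336/23, 6.7/1.5) = 14.61 servings → $7.30.
chicken breast only: max(336/16, 6.7/0.8) = 21 servings → $33.60.
spinach only: max(336/122, 6.7/2.2) = 3.045 servings → $2.59.
broccoli + sunflower seeds with both tight: 5.108 servings and 1.061 servings → $3.34.
broccoli + chicken breast with both tight: 4.927 servings and 2.216 servings → $6.26.
broccoli + spinach: the both-tight solution has a negative serving — not a feasible corner.
sunflower seeds + chicken breast: intersection lies outside the first quadrant.
sunflower seeds + spinach with both tight: 0.5906 servings and 2.643 servings → $2.54.
chicken breast + spinach with both tight: 1.253 servings and 2.59 servings → $4.21.
Cheapest feasible corner: $2.54.

$2.54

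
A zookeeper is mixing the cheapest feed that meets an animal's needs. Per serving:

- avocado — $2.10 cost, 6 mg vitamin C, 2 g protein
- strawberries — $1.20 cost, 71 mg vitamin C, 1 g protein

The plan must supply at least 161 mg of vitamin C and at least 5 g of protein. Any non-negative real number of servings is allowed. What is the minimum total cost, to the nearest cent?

$5.57

Minimising a linear cost over {vitamin C ≥ 161, protein ≥ 5, servings ≥ 0} — the optimum is at a vertex, using one or two foods.
avocado only: max(161/6, 5/2) = 26.83 servings → $56.35.
strawberries only: max(161/71, 5/1) = 5 servings → $6.00.
avocado + strawberries with both tight: 1.426 servings and 2.147 servings → $5.57.
So the least-cost plan costs $5.57.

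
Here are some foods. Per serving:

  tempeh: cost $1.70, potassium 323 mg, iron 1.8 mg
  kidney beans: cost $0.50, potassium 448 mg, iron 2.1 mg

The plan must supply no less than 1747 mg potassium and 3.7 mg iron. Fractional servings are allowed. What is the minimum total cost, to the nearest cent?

The cheapest plan sits at a corner of the feasible region — with two constraints it uses at most two foods.
tempeh only: max(1747/323, 3.7/1.8) = 5.409 servings → $9.19.
kidney beans only: max(1747/448, 3.7/2.1) = 3.9 servings → $1.95.
tempeh + kidney beans: the both-tight solution has a negative serving — not a feasible corner.
The minimum over all feasible corners is $1.95.

$1.95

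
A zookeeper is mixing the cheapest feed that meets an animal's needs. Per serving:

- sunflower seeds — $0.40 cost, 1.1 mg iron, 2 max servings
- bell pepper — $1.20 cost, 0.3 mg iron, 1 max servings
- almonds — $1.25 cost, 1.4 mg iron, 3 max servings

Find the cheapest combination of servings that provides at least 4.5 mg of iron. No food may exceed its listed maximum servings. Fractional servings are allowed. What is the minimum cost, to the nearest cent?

$2.85

Cost per mg of iron: sunflower seeds $0.3636, almonds $0.8929, bell pepper $4.0000.
Take 2 servings of sunflower seeds: +2.2 mg iron for $0.80 (total $0.80, still need 2.3 mg).
Take 1.643 servings of almonds: +2.3 mg iron for $2.05 (total $2.85, still need 0.0 mg).
Greedy by cheapest-per-mg is optimal for a single linear constraint, so the minimum cost is $2.85.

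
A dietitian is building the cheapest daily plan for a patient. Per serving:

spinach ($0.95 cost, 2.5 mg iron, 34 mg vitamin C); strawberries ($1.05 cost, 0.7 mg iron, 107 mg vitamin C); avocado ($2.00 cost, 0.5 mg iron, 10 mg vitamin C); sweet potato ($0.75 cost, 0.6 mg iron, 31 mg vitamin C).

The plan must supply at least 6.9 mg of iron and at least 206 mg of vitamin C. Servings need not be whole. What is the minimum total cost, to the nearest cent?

A basic optimal solution has at most two foods positive. Try each food alone and each pair with both targets met exactly.
spinach only: max(6.9/2.5, 206/34) = 6.059 servings → $5.76.
strawberries only: max(6.9/0.7, 206/107) = 9.857 servings → $10.35.
avocado only: max(6.9/0.5, 206/10) = 20.6 servings → $41.20.
sweet potato only: max(6.9/0.6, 206/31) = 11.5 servings → $8.62.
spinach + strawberries with both tight: 2.438 servings and 1.151 servings → $3.52.
spinach + avocado with both targets exact would need a negative amount; discard.
spinach + sweet potato with both tight: 1.581 servings and 4.911 servings → $5.19.
strawberries + avocado with both tight: 0.7312 servings and 12.78 servings → $26.32.
strawberries + sweet potato: the both-tight solution has a negative serving — not a feasible corner.
avocado + sweet potato with both tight: 9.505 servings and 3.579 servings → $21.69.
So the least-cost plan costs $3.52.

$3.52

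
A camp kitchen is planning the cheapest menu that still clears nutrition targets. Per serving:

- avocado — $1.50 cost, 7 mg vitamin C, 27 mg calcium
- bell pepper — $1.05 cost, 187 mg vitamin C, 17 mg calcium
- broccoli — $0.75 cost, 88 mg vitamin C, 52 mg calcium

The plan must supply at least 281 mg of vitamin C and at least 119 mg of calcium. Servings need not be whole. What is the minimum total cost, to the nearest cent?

$2.12

avocado only: max(281/7, 119/27) = 40.14 servings → $60.21.
bell pepper only: max(281/187, 119/17) = 7 servings → $7.35.
broccoli only: max(281/88, 119/52) = 3.193 servings → $2.39.
avocado + bell pepper with both tight: 3.545 servings and 1.37 servings → $6.76.
avocado + broccoli: the both-tight solution has a negative serving — not a feasible corner.
bell pepper + broccoli with both tight: 0.5032 servings and 2.124 servings → $2.12.
So the least-cost plan costs $2.12.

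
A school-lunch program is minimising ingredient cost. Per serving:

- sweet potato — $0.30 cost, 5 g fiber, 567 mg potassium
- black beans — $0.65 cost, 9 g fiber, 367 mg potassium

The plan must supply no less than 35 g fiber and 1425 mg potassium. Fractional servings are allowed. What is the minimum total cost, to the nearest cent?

$2.10

Minimising a linear cost over {fiber ≥ 35, potassium ≥ 1425, servings ≥ 0} — the optimum is at a vertex, using one or two foods.
sweet potato only: max(35/5, 1425/567) = 7 servings → $2.10.
black beans only: max(35/9, 1425/367) = 3.889 servings → $2.53.
sweet potato + black beans: the both-tight solution has a negative serving — not a feasible corner.
Cheapest feasible corner: $2.10.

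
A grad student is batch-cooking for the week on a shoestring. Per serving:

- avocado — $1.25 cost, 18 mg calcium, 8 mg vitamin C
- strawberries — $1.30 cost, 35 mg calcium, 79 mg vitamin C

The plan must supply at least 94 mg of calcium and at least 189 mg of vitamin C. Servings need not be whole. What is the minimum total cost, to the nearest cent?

Minimising a linear cost over {calcium ≥ 94, vitamin C ≥ 189, servings ≥ 0} — the optimum is at a vertex, using one or two foods.
avocado only: max(94/18, 189/8) = 23.62 servings → $29.53.
strawberries only: max(94/35, 189/79) = 2.686 servings → $3.49.
avocado + strawberries with both tight: 0.7102 servings and 2.32 servings → $3.90.
The minimum over all feasible corners is $3.49.

$3.49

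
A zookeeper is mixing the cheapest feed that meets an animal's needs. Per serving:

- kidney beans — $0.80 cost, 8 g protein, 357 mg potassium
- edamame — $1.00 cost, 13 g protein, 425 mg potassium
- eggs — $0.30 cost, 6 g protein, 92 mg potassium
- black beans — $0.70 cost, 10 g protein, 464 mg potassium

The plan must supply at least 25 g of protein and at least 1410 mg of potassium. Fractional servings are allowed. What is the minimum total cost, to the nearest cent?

Compare the cost at each extreme point of the feasible region.
kidney beans only: max(25/8, 1410/357) = 3.95 servings → $3.16.
edamame only: max(25/13, 1410/425) = 3.318 servings → $3.32.
eggs only: max(25/6, 1410/92) = 15.33 servings → $4.60.
black beans only: max(25/10, 1410/464) = 3.039 servings → $2.13.
kidney beans + edamame with both targets exact would need a negative amount; discard.
kidney beans + eggs: intersection lies outside the first quadrant.
kidney beans + black beans with both targets exact would need a negative amount; discard.
edamame + eggs with both targets exact would need a negative amount; discard.
edamame + black beans: the both-tight solution has a negative serving — not a feasible corner.
eggs + black beans with both targets exact would need a negative amount; discard.
Cheapest feasible corner: $2.13.

$2.13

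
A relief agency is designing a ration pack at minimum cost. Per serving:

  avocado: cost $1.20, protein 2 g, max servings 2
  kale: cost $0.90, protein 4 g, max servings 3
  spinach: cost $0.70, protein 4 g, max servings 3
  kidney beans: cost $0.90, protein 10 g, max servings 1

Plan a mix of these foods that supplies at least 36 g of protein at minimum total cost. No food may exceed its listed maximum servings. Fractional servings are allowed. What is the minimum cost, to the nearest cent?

Cost per g of protein: kidney beans $0.0900, spinach $0.1750, kale $0.2250, avocado $0.6000.
Take 1 serving of kidney beans: +10.0 g protein for $0.90 (total $0.90, still need 26.0 g).
Take 3 servings of spinach: +12.0 g protein for $2.10 (total $3.00, still need 14.0 g).
Take 3 servings of kale: +12.0 g protein for $2.70 (total $5.70, still need 2.0 g).
Take 1 serving of avocado: +2.0 g protein for $1.20 (total $6.90, still need 0.0 g).
Greedy by cheapest-per-g is optimal for a single linear constraint, so the minimum cost is $6.90.

$6.90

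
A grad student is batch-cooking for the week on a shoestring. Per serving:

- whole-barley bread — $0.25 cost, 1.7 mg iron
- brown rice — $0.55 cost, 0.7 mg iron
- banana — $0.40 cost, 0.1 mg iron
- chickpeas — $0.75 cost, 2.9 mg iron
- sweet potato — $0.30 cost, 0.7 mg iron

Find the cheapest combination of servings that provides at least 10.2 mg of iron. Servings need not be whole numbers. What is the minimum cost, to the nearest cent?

$1.50

Cost per mg of iron: whole-barley bread $0.1471, chickpeas $0.2586, sweet potato $0.4286, brown rice $0.7857, banana $4.0000.
With no serving limits, use only whole-barley bread: 10.2 mg / 1.7 mg = 6 servings × $0.25 = $1.50.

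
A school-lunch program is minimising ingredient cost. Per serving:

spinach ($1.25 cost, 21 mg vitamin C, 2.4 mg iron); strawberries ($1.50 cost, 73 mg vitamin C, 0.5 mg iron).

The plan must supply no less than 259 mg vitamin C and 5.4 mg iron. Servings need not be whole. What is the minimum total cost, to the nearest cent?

$6.64

Check every corner: each single food scaled to meet both minima, and each pair solved so both constraints bind.
spinach only: max(259/21, 5.4/2.4) = 12.33 servings → $15.42.
strawberries only: max(259/73, 5.4/0.5) = 10.8 servings → $16.20.
spinach + strawberries with both tight: 1.607 servings and 3.086 servings → $6.64.
The minimum over all feasible corners is $6.64.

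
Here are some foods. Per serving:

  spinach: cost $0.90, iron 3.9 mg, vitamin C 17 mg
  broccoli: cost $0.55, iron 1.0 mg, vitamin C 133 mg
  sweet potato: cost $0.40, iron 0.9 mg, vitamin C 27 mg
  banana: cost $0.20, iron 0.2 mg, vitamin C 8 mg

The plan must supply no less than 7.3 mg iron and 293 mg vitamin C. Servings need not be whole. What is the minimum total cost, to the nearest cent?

$2.33

At the optimum either one food covers both requirements or two foods hit both targets exactly; no other combination can be cheaper.
spinach only: max(7.3/3.9, 293/17) = 17.24 servings → $15.51.
broccoli only: max(7.3/1.0, 293/133) = 7.3 servings → $4.01.
sweet potato only: max(7.3/0.9, 293/27) = 10.85 servings → $4.34.
banana only: max(7.3/0.2, 293/8) = 36.62 servings → $7.33.
spinach + broccoli with both tight: 1.351 servings and 2.03 servings → $2.33.
spinach + sweet potato with both targets exact would need a negative amount; discard.
spinach + banana: the both-tight solution has a negative serving — not a feasible corner.
broccoli + sweet potato with both tight: 0.7184 servings and 7.313 servings → $3.32.
broccoli + banana with both tight: 0.01075 servings and 36.45 servings → $7.30.
sweet potato + banana with both targets exact would need a negative amount; discard.
The minimum over all feasible corners is $2.33.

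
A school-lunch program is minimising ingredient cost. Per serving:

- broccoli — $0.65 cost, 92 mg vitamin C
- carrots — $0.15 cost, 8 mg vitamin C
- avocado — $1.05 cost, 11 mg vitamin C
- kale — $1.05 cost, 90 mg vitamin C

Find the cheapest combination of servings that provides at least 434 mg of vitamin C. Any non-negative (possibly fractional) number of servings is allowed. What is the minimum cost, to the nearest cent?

Cost per mg of vitamin C: broccoli $0.0071, kale $0.0117, carrots $0.0187, avocado $0.0955.
With no serving limits, use only broccoli: 434 mg / 92 mg = 4.717 servings × $0.65 = $3.07.

$3.07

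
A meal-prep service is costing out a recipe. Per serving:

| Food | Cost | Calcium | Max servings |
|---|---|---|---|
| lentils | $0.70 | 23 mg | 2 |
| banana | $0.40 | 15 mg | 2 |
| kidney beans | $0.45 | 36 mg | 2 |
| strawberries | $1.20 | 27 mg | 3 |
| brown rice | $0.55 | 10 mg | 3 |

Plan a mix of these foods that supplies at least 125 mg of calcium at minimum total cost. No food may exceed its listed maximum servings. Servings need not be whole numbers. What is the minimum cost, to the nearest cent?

$2.40

Cost per mg of calcium: kidney beans $0.0125, banana $0.0267, lentils $0.0304, strawberries $0.0444, brown rice $0.0550.
Take 2 servings of kidney beans: +72.0 mg calcium for $0.90 (total $0.90, still need 53.0 mg).
Take 2 servings of banana: +30.0 mg calcium for $0.80 (total $1.70, still need 23.0 mg).
Take 1 serving of lentils: +23.0 mg calcium for $0.70 (total $2.40, still need 0.0 mg).
Filling from the cheapest source first is optimal under one linear minimum: $2.40.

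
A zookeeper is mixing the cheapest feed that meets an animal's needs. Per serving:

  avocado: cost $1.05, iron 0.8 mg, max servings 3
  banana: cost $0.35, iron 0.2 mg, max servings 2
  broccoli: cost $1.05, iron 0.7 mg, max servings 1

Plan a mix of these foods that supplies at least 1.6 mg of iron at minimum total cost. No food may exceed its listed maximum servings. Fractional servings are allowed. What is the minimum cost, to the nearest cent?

$2.10

Cost per mg of iron: avocado $1.3125, broccoli $1.5000, banana $1.7500.
Take 2 servings of avocado: +1.6 mg iron for $2.10 (total $2.10, still need 0.0 mg).
Filling from the cheapest source first is optimal under one linear minimum: $2.10.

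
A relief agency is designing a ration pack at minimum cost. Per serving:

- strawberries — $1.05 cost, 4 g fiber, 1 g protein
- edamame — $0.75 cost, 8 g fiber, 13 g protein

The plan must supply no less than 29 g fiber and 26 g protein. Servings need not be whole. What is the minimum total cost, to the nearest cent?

A basic optimal solution has at most two foods positive. Try each food alone and each pair with both targets met exactly.
strawberries only: max(29/4, 26/1) = 26 servings → $27.30.
edamame only: max(29/8, 26/13) = 3.625 servings → $2.72.
strawberries + edamame with both tight: 3.841 servings and 1.705 servings → $5.31.
The minimum over all feasible corners is $2.72.

$2.72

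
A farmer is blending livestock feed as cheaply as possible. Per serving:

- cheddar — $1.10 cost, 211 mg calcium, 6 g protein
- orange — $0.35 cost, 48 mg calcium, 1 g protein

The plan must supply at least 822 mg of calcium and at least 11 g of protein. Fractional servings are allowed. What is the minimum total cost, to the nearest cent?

cheddar only: max(822/211, 11/6) = 3.896 servings → $4.29.
orange only: max(822/48, 11/1) = 17.12 servings → $5.99.
cheddar + orange with both targets exact would need a negative amount; discard.
The minimum over all feasible corners is $4.29.

$4.29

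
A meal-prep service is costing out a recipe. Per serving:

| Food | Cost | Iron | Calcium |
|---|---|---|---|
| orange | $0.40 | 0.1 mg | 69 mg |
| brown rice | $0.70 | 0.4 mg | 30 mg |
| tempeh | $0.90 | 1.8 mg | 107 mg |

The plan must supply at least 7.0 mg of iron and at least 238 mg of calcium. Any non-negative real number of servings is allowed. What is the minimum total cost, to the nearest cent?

Check every corner: each single food scaled to meet both minima, and each pair solved so both constraints bind.
orange only: max(7.0/0.1, 238/69) = 70 servings → $28.00.
brown rice only: max(7.0/0.4, 238/30) = 17.5 servings → $12.25.
tempeh only: max(7.0/1.8, 238/107) = 3.889 servings → $3.50.
orange + brown rice: the both-tight solution has a negative serving — not a feasible corner.
orange + tempeh: the both-tight solution has a negative serving — not a feasible corner.
brown rice + tempeh with both targets exact would need a negative amount; discard.
So the least-cost plan costs $3.50.

$3.50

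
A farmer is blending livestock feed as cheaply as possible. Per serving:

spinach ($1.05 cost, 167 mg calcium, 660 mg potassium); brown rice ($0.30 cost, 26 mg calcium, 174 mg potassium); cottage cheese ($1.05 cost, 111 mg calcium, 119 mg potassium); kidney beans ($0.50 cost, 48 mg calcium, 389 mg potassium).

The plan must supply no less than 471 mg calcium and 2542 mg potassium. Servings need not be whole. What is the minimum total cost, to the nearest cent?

$3.64

Check every corner: each single food scaled to meet both minima, and each pair solved so both constraints bind.
spinach only: max(471/167, 2542/660) = 3.852 servings → $4.04.
brown rice only: max(471/26, 2542/174) = 18.12 servings → $5.43.
cottage cheese only: max(471/111, 2542/119) = 21.36 servings → $22.43.
kidney beans only: max(471/48, 2542/389) = 9.812 servings → $4.91.
spinach + brown rice with both tight: 1.333 servings and 9.552 servings → $4.27.
spinach + cottage cheese: intersection lies outside the first quadrant.
spinach + kidney beans with both tight: 1.839 servings and 3.415 servings → $3.64.
brown rice + cottage cheese with both tight: 13.94 servings and 0.9779 servings → $5.21.
brown rice + kidney beans: intersection lies outside the first quadrant.
cottage cheese + kidney beans with both tight: 1.634 servings and 6.035 servings → $4.73.
So the least-cost plan costs $3.64.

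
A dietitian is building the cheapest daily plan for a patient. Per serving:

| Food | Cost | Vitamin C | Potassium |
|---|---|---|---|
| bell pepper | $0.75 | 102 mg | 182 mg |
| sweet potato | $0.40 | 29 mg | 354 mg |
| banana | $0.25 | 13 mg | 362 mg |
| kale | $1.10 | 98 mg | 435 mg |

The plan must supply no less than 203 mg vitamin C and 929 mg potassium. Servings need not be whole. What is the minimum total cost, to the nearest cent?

$1.75

An LP optimum is at a vertex; with two nutrient constraints at most two foods are used. Check each candidate.
bell pepper only: max(203/102, 929/182) = 5.104 servings → $3.83.
sweet potato only: max(203/29, 929/354) = 7 servings → $2.80.
banana only: max(203/13, 929/362) = 15.62 servings → $3.90.
kale only: max(203/98, 929/435) = 2.136 servings → $2.35.
bell pepper + sweet potato with both tight: 1.457 servings and 1.875 servings → $1.84.
bell pepper + banana with both tight: 1.777 servings and 1.673 servings → $1.75.
bell pepper + kale: the both-tight solution has a negative serving — not a feasible corner.
sweet potato + banana: intersection lies outside the first quadrant.
sweet potato + kale with both tight: 0.124 servings and 2.035 servings → $2.29.
banana + kale with both tight: 0.09178 servings and 2.059 servings → $2.29.
The minimum over all feasible corners is $1.75.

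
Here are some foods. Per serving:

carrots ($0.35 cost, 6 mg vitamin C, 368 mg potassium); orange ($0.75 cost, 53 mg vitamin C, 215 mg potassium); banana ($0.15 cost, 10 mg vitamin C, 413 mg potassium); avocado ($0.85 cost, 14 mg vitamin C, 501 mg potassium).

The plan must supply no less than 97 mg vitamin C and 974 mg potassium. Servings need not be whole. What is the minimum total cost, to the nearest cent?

$1.39

An LP optimum is at a vertex; with two nutrient constraints at most two foods are used. Check each candidate.
carrots only: max(97/6, 974/368) = 16.17 servings → $5.66.
orange only: max(97/53, 974/215) = 4.53 servings → $3.40.
banana only: max(97/10, 974/413) = 9.7 servings → $1.46.
avocado only: max(97/14, 974/501) = 6.929 servings → $5.89.
carrots + orange with both tight: 1.689 servings and 1.639 servings → $1.82.
carrots + banana: the both-tight solution has a negative serving — not a feasible corner.
carrots + avocado: intersection lies outside the first quadrant.
orange + banana with both tight: 1.536 servings and 1.559 servings → $1.39.
orange + avocado with both tight: 1.485 servings and 1.307 servings → $2.22.
banana + avocado: intersection lies outside the first quadrant.
So the least-cost plan costs $1.39.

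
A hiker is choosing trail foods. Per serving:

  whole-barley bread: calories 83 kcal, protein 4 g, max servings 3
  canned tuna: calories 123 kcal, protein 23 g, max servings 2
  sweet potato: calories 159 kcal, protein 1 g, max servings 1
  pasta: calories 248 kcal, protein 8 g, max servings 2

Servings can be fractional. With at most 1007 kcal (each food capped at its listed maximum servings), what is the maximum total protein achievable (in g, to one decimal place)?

Protein per kcal: canned tuna 0.187, whole-barley bread 0.04819, pasta 0.03226, sweet potato 0.006289.
Take 2 servings of canned tuna: uses 246 kcal, +46.0 g protein (running total 46.0 g).
Take 3 servings of whole-barley bread: uses 249 kcal, +12.0 g protein (running total 58.0 g).
Take 2 servings of pasta: uses 496 kcal, +16.0 g protein (running total 74.0 g).
Take 0.1006 servings of sweet potato: uses 16 kcal, +0.1 g protein (running total 74.1 g).
Greedy by best ratio exhausts the calories allowance optimally: 74.1 g.

74.1 g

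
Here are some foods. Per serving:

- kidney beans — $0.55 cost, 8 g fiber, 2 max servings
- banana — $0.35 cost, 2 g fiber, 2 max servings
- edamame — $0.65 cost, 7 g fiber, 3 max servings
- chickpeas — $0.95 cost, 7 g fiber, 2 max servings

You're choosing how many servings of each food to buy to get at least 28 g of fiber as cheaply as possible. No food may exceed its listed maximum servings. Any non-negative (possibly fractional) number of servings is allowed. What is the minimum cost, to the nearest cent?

Cost per g of fiber: kidney beans $0.0688, edamame $0.0929, chickpeas $0.1357, banana $0.1750.
Take 2 servings of kidney beans: +16.0 g fiber for $1.10 (total $1.10, still need 12.0 g).
Take 1.714 servings of edamame: +12.0 g fiber for $1.11 (total $2.21, still need 0.0 g).
Filling from the cheapest source first is optimal under one linear minimum: $2.21.

$2.21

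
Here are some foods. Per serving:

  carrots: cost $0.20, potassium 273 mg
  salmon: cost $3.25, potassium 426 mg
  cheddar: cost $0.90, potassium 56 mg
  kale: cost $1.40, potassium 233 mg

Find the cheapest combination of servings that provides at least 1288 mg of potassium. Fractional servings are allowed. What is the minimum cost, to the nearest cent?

$0.94

Cost per mg of potassium: carrots $0.0007, kale $0.0060, salmon $0.0076, cheddar $0.0161.
With no serving limits, use only carrots: 1288 mg / 273 mg = 4.718 servings × $0.20 = $0.94.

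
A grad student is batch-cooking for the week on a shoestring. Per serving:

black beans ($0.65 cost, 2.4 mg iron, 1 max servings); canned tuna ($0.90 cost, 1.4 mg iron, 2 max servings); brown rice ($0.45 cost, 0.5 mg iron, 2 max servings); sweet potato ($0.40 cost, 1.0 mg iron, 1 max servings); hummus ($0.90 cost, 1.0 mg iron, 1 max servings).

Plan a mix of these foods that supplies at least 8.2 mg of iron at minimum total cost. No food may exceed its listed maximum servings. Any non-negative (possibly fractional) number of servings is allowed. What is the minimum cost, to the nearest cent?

$4.65

Cost per mg of iron: black beans $0.2708, sweet potato $0.4000, canned tuna $0.6429, brown rice $0.9000, hummus $0.9000.
Take 1 serving of black beans: +2.4 mg iron for $0.65 (total $0.65, still need 5.8 mg).
Take 1 serving of sweet potato: +1.0 mg iron for $0.40 (total $1.05, still need 4.8 mg).
Take 2 servings of canned tuna: +2.8 mg iron for $1.80 (total $2.85, still need 2.0 mg).
Take 2 servings of brown rice: +1.0 mg iron for $0.90 (total $3.75, still need 1.0 mg).
Take 1 serving of hummus: +1.0 mg iron for $0.90 (total $4.65, still need 0.0 mg).
Greedy by cheapest-per-mg is optimal for a single linear constraint, so the minimum cost is $4.65.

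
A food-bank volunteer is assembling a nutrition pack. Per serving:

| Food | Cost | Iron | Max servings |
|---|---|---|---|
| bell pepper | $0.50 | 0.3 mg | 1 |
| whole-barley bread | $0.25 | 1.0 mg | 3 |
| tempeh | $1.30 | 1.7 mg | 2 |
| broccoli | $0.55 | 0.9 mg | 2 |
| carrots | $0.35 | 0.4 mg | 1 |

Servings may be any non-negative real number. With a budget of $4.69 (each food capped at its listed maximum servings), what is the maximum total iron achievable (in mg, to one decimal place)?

Iron per dollar: whole-barley bread 4, broccoli 1.636, tempeh 1.308, carrots 1.143, bell pepper 0.6.
Take 3 servings of whole-barley bread: spends $0.75, +3.0 mg iron (running total 3.0 mg).
Take 2 servings of broccoli: spends $1.10, +1.8 mg iron (running total 4.8 mg).
Take 2 servings of tempeh: spends $2.60, +3.4 mg iron (running total 8.2 mg).
Take 0.6857 servings of carrots: spends $0.24, +0.3 mg iron (running total 8.5 mg).
Greedy by best ratio exhausts the cost allowance optimally: 8.5 mg.

8.5 mg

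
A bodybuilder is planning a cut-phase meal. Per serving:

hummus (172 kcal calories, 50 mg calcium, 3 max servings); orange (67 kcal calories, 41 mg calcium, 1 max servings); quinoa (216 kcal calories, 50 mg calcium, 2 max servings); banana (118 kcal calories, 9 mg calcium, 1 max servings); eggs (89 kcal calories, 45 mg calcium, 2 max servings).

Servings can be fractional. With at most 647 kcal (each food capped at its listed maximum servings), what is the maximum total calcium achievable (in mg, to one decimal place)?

247.9 mg

Calcium per kcal: orange 0.6119, eggs 0.5056, hummus 0.2907, quinoa 0.2315, banana 0.07627.
Take 1 serving of orange: uses 67 kcal, +41.0 mg calcium (running total 41.0 mg).
Take 2 servings of eggs: uses 178 kcal, +90.0 mg calcium (running total 131.0 mg).
Take 2.337 servings of hummus: uses 402 kcal, +116.9 mg calcium (running total 247.9 mg).
Filling greedily by calcium-per-kcal is optimal for one linear limit, giving 247.9 mg.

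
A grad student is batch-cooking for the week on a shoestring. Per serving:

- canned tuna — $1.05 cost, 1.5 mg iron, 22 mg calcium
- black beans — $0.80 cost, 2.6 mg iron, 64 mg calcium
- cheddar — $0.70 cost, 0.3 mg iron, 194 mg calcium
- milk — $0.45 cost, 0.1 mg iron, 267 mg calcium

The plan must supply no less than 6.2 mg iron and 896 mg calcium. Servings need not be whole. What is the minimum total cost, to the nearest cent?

$3.09

Minimising a linear cost over {iron ≥ 6.2, calcium ≥ 896, servings ≥ 0} — the optimum is at a vertex, using one or two foods.
canned tuna only: max(6.2/1.5, 896/22) = 40.73 servings → $42.76.
black beans only: max(6.2/2.6, 896/64) = 14 servings → $11.20.
cheddar only: max(6.2/0.3, 896/194) = 20.67 servings → $14.47.
milk only: max(6.2/0.1, 896/267) = 62 servings → $27.90.
canned tuna + black beans with both targets exact would need a negative amount; discard.
canned tuna + cheddar with both tight: 3.284 servings and 4.246 servings → $6.42.
canned tuna + milk with both tight: 3.931 servings and 3.032 servings → $5.49.
black beans + cheddar with both tight: 1.925 servings and 3.984 servings → $4.33.
black beans + milk with both tight: 2.277 servings and 2.81 servings → $3.09.
cheddar + milk with both targets exact would need a negative amount; discard.
The minimum over all feasible corners is $3.09.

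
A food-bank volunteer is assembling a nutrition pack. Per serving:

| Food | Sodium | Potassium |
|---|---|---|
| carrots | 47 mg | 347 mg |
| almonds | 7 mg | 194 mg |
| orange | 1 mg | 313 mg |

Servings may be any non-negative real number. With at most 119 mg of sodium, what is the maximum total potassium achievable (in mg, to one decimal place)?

37247.0 mg

Potassium per mg sodium: orange 313, almonds 27.71, carrots 7.383.
With no serving limits, spend the whole sodium allowance on orange: 119 mg / 1 mg × 313 mg = 37247.0 mg.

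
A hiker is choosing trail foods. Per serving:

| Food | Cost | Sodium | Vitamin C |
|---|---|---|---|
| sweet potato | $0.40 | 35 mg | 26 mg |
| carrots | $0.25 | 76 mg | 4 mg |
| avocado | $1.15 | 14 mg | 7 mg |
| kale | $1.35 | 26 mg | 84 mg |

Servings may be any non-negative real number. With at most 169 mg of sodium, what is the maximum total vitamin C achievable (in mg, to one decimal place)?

Vitamin C per mg sodium: kale 3.231, sweet potato 0.7429, avocado 0.5, carrots 0.05263.
With no serving limits, spend the whole sodium allowance on kale: 169 mg / 26 mg × 84 mg = 546.0 mg.

546.0 mg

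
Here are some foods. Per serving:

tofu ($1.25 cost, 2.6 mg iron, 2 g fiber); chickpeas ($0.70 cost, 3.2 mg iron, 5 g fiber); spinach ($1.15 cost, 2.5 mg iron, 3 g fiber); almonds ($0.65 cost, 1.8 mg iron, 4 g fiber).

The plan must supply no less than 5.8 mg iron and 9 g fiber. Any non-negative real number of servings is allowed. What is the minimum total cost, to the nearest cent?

$1.27

The cheapest plan sits at a corner of the feasible region — with two constraints it uses at most two foods.
tofu only: max(5.8/2.6, 9/2) = 4.5 servings → $5.62.
chickpeas only: max(5.8/3.2, 9/5) = 1.812 servings → $1.27.
spinach only: max(5.8/2.5, 9/3) = 3 servings → $3.45.
almonds only: max(5.8/1.8, 9/4) = 3.222 servings → $2.09.
tofu + chickpeas with both tight: 0.0303 servings and 1.788 servings → $1.29.
tofu + spinach: the both-tight solution has a negative serving — not a feasible corner.
tofu + almonds with both tight: 1.029 servings and 1.735 servings → $2.41.
chickpeas + spinach with both tight: 1.759 servings and 0.06897 servings → $1.31.
chickpeas + almonds with both targets exact would need a negative amount; discard.
spinach + almonds with both tight: 1.522 servings and 1.109 servings → $2.47.
Cheapest feasible corner: $1.27.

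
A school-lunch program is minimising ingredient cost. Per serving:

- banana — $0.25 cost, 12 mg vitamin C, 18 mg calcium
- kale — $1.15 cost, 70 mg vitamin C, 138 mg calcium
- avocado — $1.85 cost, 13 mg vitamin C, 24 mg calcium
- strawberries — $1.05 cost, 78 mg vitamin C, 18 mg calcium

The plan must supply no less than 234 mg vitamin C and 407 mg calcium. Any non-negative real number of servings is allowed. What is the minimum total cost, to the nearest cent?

An LP optimum is at a vertex; with two nutrient constraints at most two foods are used. Check each candidate.
banana only: max(234/12, 407/18) = 22.61 servings → $5.65.
kale only: max(234/70, 407/138) = 3.343 servings → $3.84.
avocado only: max(234/13, 407/24) = 18 servings → $33.30.
strawberries only: max(234/78, 407/18) = 22.61 servings → $23.74.
banana + kale with both tight: 9.601 servings and 1.697 servings → $4.35.
banana + avocado with both tight: 6.019 servings and 12.44 servings → $24.53.
banana + strawberries: the both-tight solution has a negative serving — not a feasible corner.
kale + avocado with both targets exact would need a negative amount; discard.
kale + strawberries with both tight: 2.897 servings and 0.4 servings → $3.75.
avocado + strawberries with both tight: 16.81 servings and 0.1984 servings → $31.31.
Cheapest feasible corner: $3.75.

$3.75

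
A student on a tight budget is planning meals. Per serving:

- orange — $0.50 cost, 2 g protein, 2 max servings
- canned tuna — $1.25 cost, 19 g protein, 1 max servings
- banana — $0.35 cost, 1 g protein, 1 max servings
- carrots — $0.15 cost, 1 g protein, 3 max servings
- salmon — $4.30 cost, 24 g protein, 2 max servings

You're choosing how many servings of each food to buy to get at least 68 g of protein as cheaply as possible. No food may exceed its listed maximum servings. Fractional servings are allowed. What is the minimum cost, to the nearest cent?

Cost per g of protein: canned tuna $0.0658, carrots $0.1500, salmon $0.1792, orange $0.2500, banana $0.3500.
Take 1 serving of canned tuna: +19.0 g protein for $1.25 (total $1.25, still need 49.0 g).
Take 3 servings of carrots: +3.0 g protein for $0.45 (total $1.70, still need 46.0 g).
Take 1.917 servings of salmon: +46.0 g protein for $8.24 (total $9.94, still need 0.0 g).
Filling from the cheapest source first is optimal under one linear minimum: $9.94.

$9.94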